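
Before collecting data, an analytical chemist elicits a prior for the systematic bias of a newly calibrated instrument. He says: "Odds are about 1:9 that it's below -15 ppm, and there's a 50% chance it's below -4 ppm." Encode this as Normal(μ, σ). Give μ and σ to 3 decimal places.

μ = -4.000, σ = 8.583

The p-quantile of Normal(μ,σ) is μ + z_p·σ, with z_{0.1} = -1.282 and z_{0.5} = 0.
Eliminate σ: μ = (z₂·x₁ − z₁·x₂)/(z₂ − z₁) = (0·-15 − (-1.282)·-4)/1.282 = -4.000.
Then σ = (x₂ − x₁)/(z₂ − z₁) = (-4 − -15)/1.282 = 8.583.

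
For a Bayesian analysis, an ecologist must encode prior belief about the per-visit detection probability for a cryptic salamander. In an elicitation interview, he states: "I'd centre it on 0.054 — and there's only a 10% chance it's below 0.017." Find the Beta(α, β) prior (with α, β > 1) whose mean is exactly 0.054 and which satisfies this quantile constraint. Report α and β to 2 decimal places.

α ≈ 2.34, β ≈ 40.96

With mean 0.054 fixed, write α = 0.054s, β = 0.946s where s = α+β.
Need P(θ < 0.017) = 0.1 under Beta(0.054s, 0.946s). Normal approximation: (q−m)/√(m(1−m)/s) ≈ z_{0.1} = -1.28, so s ≈ 0.054·0.946·(-1.28)²/(0.017−0.054)² = 61.3.
At s = 61.3: P(θ<0.017) ≈ 0.055. Adjusting to match 0.1 gives s ≈ 43.30.
So α = 0.054·43.30 ≈ 2.34, β = 0.946·43.30 ≈ 40.96.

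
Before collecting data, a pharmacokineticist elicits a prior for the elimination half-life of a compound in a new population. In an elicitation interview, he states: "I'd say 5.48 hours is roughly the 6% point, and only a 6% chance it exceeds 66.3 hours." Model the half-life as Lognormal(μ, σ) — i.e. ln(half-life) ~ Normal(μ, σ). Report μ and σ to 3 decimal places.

If T ~ Lognormal(μ,σ) then ln T ~ Normal(μ,σ), so the p-quantile of ln T is μ + z_p·σ.
ln(5.48) = 1.701 and ln(66.3) = 4.194; z_{0.06} = -1.555, z_{0.94} = 1.555.
σ = (4.194 − 1.701)/(1.555 − (-1.555)) = 0.802.
μ = 1.701 − (-1.555)·0.802 = 2.948.

μ ≈ 2.948, σ ≈ 0.802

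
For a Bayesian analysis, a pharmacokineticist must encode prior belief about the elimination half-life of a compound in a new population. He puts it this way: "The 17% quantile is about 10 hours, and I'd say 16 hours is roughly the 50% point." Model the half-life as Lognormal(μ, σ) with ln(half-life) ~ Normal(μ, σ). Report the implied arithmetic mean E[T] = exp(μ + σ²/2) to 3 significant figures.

E[T] ≈ 18.1 hours

If T ~ Lognormal(μ,σ) then ln T ~ Normal(μ,σ), so the p-quantile of ln T is μ + z_p·σ.
ln(10) = 2.303 and ln(16) = 2.773; z_{0.17} = -0.9542, z_{0.5} = 0.
σ = (2.773 − 2.303)/(0 − (-0.9542)) = 0.493.
μ = 2.303 − (-0.9542)·0.493 = 2.773.
E[T] = exp(μ + σ²/2) = exp(2.773 + 0.1213) = 18.1 hours.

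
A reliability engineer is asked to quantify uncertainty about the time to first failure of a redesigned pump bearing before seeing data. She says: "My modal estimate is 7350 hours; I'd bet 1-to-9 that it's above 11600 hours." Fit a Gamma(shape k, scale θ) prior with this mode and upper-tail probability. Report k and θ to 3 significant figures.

Gamma(k,θ) with k>1 has mode (k−1)θ, so θ = 7350/(k−1).
Need P(X < 11600) = 0.9 with θ tied to k this way. Start at k = 2, θ = 7350: P(X<11600) ≈ 0.468.
Too low — raise k to concentrate. Iterating converges to k ≈ 10.
Then θ = 7350/(10−1) ≈ 816.

k ≈ 10, θ ≈ 816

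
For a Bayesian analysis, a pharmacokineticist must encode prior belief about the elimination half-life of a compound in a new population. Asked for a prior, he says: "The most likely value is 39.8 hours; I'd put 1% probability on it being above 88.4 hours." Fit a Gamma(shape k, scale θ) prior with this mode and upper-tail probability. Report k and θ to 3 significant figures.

Gamma(k,θ) with k>1 has mode (k−1)θ, so θ = 39.8/(k−1).
Need P(X < 88.4) = 0.99 with θ tied to k this way. Start at k = 2, θ = 39.8: P(X<88.4) ≈ 0.651.
Too low — raise k to concentrate. Iterating converges to k ≈ 8.56.
Then θ = 39.8/(8.56−1) ≈ 5.27.

k ≈ 8.56, θ ≈ 5.27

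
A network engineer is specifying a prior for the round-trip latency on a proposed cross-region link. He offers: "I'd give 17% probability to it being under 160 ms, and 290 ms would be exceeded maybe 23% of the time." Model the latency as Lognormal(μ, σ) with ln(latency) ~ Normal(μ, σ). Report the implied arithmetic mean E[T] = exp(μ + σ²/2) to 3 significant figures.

If T ~ Lognormal(μ,σ) then ln T ~ Normal(μ,σ), so the p-quantile of ln T is μ + z_p·σ.
ln(160) = 5.075 and ln(290) = 5.67; z_{0.17} = -0.9542, z_{0.77} = 0.7388.
σ = (5.67 − 5.075)/(0.7388 − (-0.9542)) = 0.351.
μ = 5.075 − (-0.9542)·0.351 = 5.410.
E[T] = exp(μ + σ²/2) = exp(5.410 + 0.0617) = 238 ms.

E[T] ≈ 238 ms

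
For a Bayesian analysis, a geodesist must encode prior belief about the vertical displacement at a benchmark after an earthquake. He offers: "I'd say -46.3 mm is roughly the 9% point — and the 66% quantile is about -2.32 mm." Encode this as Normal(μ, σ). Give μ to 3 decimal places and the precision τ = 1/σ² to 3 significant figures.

The p-quantile of Normal(μ,σ) is μ + z_p·σ, with z_{0.09} = -1.341 and z_{0.66} = 0.4125.
Eliminate σ: μ = (z₂·x₁ − z₁·x₂)/(z₂ − z₁) = (0.4125·-46.3 − (-1.341)·-2.32)/1.753 = -12.667.
Then σ = (x₂ − x₁)/(z₂ − z₁) = (-2.32 − -46.3)/1.753 = 25.085.
Precision τ = 1/σ² = 1/25.09² = 0.00159.

μ = -12.667, τ = 0.00159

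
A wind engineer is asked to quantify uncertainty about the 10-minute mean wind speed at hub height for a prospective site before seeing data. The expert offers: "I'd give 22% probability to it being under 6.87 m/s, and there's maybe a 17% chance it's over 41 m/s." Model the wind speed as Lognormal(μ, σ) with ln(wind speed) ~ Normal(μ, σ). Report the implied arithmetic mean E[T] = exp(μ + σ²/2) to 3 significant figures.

E[T] ≈ 26.1 m/s

If T ~ Lognormal(μ,σ) then ln T ~ Normal(μ,σ), so the p-quantile of ln T is μ + z_p·σ.
ln(6.87) = 1.927 and ln(41) = 3.714; z_{0.22} = -0.7722, z_{0.83} = 0.9542.
σ = (3.714 − 1.927)/(0.9542 − (-0.7722)) = 1.035.
μ = 1.927 − (-0.7722)·1.035 = 2.726.
E[T] = exp(μ + σ²/2) = exp(2.726 + 0.5354) = 26.1 m/s.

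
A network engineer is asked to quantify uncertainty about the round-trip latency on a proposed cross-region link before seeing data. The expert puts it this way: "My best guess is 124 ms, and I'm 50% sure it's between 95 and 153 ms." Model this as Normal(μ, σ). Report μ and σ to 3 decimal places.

A symmetric 50% interval runs μ ± z·σ with z = 0.6745.
Half-width = 29, so σ = 29/0.6745 = 42.995.
μ is the stated best guess, 124.000.

μ = 124.000, σ = 42.995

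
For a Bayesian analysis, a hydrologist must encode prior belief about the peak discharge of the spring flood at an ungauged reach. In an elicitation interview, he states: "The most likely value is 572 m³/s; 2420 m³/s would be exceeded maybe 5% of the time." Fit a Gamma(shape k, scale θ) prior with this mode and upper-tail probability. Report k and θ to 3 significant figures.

Gamma(k,θ) with k>1 has mode (k−1)θ, so θ = 572/(k−1).
Need P(X < 2420) = 0.95 with θ tied to k this way. Start at k = 2, θ = 572: P(X<2420) ≈ 0.924.
Too low — raise k to concentrate. Iterating converges to k ≈ 2.2.
Then θ = 572/(2.2−1) ≈ 478.

k ≈ 2.2, θ ≈ 478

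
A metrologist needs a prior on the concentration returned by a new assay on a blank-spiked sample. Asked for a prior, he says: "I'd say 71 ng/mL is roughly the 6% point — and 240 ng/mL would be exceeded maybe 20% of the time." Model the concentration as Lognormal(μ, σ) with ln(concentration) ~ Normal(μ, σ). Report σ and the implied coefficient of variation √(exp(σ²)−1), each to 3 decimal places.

If T ~ Lognormal(μ,σ) then ln T ~ Normal(μ,σ), so the p-quantile of ln T is μ + z_p·σ.
ln(71) = 4.263 and ln(240) = 5.481; z_{0.06} = -1.555, z_{0.8} = 0.8416.
σ = (5.481 − 4.263)/(0.8416 − (-1.555)) = 0.508.
μ = 4.263 − (-1.555)·0.508 = 5.053.
CV = √(exp(σ²)−1) = √(exp(0.2583)−1) = 0.543.

σ ≈ 0.508, CV ≈ 0.543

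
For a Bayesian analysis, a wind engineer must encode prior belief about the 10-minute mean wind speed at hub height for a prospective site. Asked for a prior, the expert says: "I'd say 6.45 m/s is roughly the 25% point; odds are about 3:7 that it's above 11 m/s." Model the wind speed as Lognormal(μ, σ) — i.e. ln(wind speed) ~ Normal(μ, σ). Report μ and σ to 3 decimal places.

μ ≈ 2.164, σ ≈ 0.445

If T ~ Lognormal(μ,σ) then ln T ~ Normal(μ,σ), so the p-quantile of ln T is μ + z_p·σ.
ln(6.45) = 1.864 and ln(11) = 2.398; z_{0.25} = -0.6745, z_{0.7} = 0.5244.
σ = (2.398 − 1.864)/(0.5244 − (-0.6745)) = 0.445.
μ = 1.864 − (-0.6745)·0.445 = 2.164.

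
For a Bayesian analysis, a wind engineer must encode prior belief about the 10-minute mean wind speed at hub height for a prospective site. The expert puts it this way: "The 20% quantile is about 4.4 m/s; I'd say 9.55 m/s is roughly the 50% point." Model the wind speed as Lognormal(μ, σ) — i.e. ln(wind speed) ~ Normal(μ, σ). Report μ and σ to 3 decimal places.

μ ≈ 2.257, σ ≈ 0.921

If T ~ Lognormal(μ,σ) then ln T ~ Normal(μ,σ), so the p-quantile of ln T is μ + z_p·σ.
ln(4.4) = 1.482 and ln(9.55) = 2.257; z_{0.2} = -0.8416, z_{0.5} = 0.
σ = (2.257 − 1.482)/(0 − (-0.8416)) = 0.921.
μ = 1.482 − (-0.8416)·0.921 = 2.257.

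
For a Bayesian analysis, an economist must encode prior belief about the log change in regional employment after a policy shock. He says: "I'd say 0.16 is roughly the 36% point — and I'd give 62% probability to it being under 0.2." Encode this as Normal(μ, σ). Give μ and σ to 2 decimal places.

For Normal(μ,σ), the p-quantile is μ + z_p·σ. Here z_{0.36} = -0.3585, z_{0.62} = 0.3055.
So 0.16 = μ − 0.3585σ and 0.2 = μ + 0.3055σ.
Subtracting: σ = (0.2 − 0.16)/(0.3055 − (-0.3585)) = 0.06.
Then μ = 0.16 − (-0.3585)·0.06 = 0.18.

μ = 0.18, σ = 0.06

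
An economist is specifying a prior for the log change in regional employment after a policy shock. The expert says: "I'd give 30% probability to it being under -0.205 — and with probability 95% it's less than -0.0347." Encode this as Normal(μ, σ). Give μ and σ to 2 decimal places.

μ = -0.16, σ = 0.08

The p-quantile of Normal(μ,σ) is μ + z_p·σ, with z_{0.3} = -0.5244 and z_{0.95} = 1.645.
Eliminate σ: μ = (z₂·x₁ − z₁·x₂)/(z₂ − z₁) = (1.645·-0.205 − (-0.5244)·-0.0347)/2.169 = -0.16.
Then σ = (x₂ − x₁)/(z₂ − z₁) = (-0.0347 − -0.205)/2.169 = 0.08.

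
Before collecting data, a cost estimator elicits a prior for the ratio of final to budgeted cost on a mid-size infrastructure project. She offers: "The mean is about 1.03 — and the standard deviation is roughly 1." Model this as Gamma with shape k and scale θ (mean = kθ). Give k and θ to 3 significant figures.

For Gamma(k, scale θ): mean = kθ, variance = kθ², so CV = 1/√k.
CV = SD/mean = 1/1.03 = 0.9709, hence k = 1/CV² = 1.06.
Then θ = mean/k = 1.03/1.06 = 0.971.

k ≈ 1.06, θ ≈ 0.971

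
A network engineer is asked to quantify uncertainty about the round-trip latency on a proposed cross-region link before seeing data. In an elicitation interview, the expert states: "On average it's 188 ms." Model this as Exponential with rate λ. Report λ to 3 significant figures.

Exponential mean = 1/λ, so λ = 1/188.0 = 0.00532.

λ ≈ 0.00532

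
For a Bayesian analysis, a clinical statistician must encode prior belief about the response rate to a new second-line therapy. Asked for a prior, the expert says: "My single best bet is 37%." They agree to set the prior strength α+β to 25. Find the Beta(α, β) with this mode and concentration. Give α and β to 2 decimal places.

For α,β > 1 the Beta mode is (α−1)/(α+β−2). With α+β = 25, the mode is (α−1)/23.
Set (α−1)/23 = 0.37 → α = 1 + 0.37·23 = 9.51.
β = 25 − α = 15.49.

α = 9.51, β = 15.49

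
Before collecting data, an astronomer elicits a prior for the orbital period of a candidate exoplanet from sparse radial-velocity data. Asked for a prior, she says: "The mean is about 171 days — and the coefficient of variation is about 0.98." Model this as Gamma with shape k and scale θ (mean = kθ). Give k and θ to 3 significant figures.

For Gamma(k, scale θ): mean = kθ, variance = kθ², so CV = 1/√k.
CV = 0.98, hence k = 1/CV² = 1.04.
Then θ = mean/k = 171/1.04 = 164.

k ≈ 1.04, θ ≈ 164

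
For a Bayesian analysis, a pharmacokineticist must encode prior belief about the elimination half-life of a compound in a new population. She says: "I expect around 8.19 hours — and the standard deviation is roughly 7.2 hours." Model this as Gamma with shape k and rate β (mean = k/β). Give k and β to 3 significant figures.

k ≈ 1.29, β ≈ 0.158

For Gamma(k, rate β): mean = k/β, variance = k/β², so CV = 1/√k.
CV = SD/mean = 7.2/8.19 = 0.8791, hence k = 1/CV² = 1.29.
Then β = k/mean = 1.29/8.19 = 0.158.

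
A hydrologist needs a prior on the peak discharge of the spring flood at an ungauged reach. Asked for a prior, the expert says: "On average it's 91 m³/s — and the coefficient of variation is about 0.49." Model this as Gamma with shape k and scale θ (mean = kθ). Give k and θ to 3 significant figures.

For Gamma(k, scale θ): mean = kθ, variance = kθ², so CV = 1/√k.
CV = 0.49, hence k = 1/CV² = 4.16.
Then θ = mean/k = 91/4.16 = 21.8.

k ≈ 4.16, θ ≈ 21.8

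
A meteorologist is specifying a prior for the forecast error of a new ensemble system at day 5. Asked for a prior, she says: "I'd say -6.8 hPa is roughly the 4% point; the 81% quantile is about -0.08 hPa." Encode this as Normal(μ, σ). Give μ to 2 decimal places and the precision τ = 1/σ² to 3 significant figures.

For Normal(μ,σ), the p-quantile is μ + z_p·σ. Here z_{0.04} = -1.751, z_{0.81} = 0.8779.
So -6.8 = μ − 1.751σ and -0.08 = μ + 0.8779σ.
Subtracting: σ = (-0.08 − -6.8)/(0.8779 − (-1.751)) = 2.56.
Then μ = -6.8 − (-1.751)·2.56 = -2.32.
Precision τ = 1/σ² = 1/2.557² = 0.153.

μ = -2.32, τ = 0.153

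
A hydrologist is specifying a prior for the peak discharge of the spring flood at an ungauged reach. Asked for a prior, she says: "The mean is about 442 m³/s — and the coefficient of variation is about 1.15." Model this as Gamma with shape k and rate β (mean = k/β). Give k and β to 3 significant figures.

k ≈ 0.756, β ≈ 0.00171

For Gamma(k, rate β): mean = k/β, variance = k/β², so CV = 1/√k.
CV = 1.15, hence k = 1/CV² = 0.756.
Then β = k/mean = 0.756/442 = 0.00171.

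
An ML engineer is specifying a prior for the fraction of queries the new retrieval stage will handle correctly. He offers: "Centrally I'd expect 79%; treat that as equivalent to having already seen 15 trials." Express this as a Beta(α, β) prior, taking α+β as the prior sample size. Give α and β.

Under the effective-sample-size interpretation, Beta(α, β) has prior mean α/(α+β) and prior sample size α+β.
So α+β = 15 and α/(α+β) = 0.79, giving α = 0.79·15 = 11.85 and β = 15 − 11.85 = 3.15.

α = 11.85, β = 3.15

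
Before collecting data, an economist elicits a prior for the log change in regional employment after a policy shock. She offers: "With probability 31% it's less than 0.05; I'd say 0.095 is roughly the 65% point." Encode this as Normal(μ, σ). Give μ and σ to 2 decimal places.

μ = 0.08, σ = 0.05

The p-quantile of Normal(μ,σ) is μ + z_p·σ, with z_{0.31} = -0.4959 and z_{0.65} = 0.3853.
Eliminate σ: μ = (z₂·x₁ − z₁·x₂)/(z₂ − z₁) = (0.3853·0.05 − (-0.4959)·0.095)/0.8812 = 0.08.
Then σ = (x₂ − x₁)/(z₂ − z₁) = (0.095 − 0.05)/0.8812 = 0.05.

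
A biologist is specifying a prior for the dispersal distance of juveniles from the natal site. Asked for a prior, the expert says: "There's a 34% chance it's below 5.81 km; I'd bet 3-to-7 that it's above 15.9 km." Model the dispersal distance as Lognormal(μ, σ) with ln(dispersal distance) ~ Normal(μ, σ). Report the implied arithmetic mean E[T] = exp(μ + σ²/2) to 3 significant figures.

E[T] ≈ 16.1 km

If T ~ Lognormal(μ,σ) then ln T ~ Normal(μ,σ), so the p-quantile of ln T is μ + z_p·σ.
ln(5.81) = 1.76 and ln(15.9) = 2.766; z_{0.34} = -0.4125, z_{0.7} = 0.5244.
σ = (2.766 − 1.76)/(0.5244 − (-0.4125)) = 1.075.
μ = 1.76 − (-0.4125)·1.075 = 2.203.
E[T] = exp(μ + σ²/2) = exp(2.203 + 0.5774) = 16.1 km.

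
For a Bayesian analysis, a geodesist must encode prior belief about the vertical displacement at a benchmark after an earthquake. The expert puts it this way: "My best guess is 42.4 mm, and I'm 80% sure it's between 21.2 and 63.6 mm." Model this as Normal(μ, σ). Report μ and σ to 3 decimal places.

A symmetric 80% interval runs μ ± z·σ with z = 1.282.
Half-width = 21.2, so σ = 21.2/1.282 = 16.542.
μ is the stated best guess, 42.400.

μ = 42.400, σ = 16.542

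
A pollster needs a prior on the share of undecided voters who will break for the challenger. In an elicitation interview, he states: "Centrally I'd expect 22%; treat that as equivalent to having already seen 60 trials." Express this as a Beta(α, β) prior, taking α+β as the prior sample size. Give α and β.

Under the effective-sample-size interpretation, Beta(α, β) has prior mean α/(α+β) and prior sample size α+β.
So α+β = 60 and α/(α+β) = 0.22, giving α = 0.22·60 = 13.2 and β = 60 − 13.2 = 46.8.

α = 13.2, β = 46.8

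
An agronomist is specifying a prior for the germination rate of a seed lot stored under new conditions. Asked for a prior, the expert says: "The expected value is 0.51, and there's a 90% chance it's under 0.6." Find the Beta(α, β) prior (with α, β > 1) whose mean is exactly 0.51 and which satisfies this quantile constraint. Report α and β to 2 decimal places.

With mean 0.51 fixed, write α = 0.51s, β = 0.49s where s = α+β.
Need P(θ < 0.6) = 0.9 under Beta(0.51s, 0.49s). Normal approximation: (q−m)/√(m(1−m)/s) ≈ z_{0.9} = 1.28, so s ≈ 0.51·0.49·(1.28)²/(0.6−0.51)² = 50.7.
At s = 50.7: P(θ<0.6) ≈ 0.901. Adjusting to match 0.9 gives s ≈ 50.24.
So α = 0.51·50.24 ≈ 25.62, β = 0.49·50.24 ≈ 24.62.

α ≈ 25.62, β ≈ 24.62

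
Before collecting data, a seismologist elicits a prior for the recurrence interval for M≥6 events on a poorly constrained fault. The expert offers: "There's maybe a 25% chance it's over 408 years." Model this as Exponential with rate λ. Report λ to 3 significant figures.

P(T > 408.0) = e^(−λ·408.0) = 0.25, so λ = −ln(0.25)/408.0 = 0.0034.

λ ≈ 0.0034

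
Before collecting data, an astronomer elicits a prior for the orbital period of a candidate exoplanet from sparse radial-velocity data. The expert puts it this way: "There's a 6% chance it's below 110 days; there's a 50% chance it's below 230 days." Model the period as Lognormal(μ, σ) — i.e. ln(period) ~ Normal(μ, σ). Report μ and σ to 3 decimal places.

If T ~ Lognormal(μ,σ) then ln T ~ Normal(μ,σ), so the p-quantile of ln T is μ + z_p·σ.
ln(110) = 4.7 and ln(230) = 5.438; z_{0.06} = -1.555, z_{0.5} = 0.
σ = (5.438 − 4.7)/(0 − (-1.555)) = 0.474.
μ = 4.7 − (-1.555)·0.474 = 5.438.

μ ≈ 5.438, σ ≈ 0.474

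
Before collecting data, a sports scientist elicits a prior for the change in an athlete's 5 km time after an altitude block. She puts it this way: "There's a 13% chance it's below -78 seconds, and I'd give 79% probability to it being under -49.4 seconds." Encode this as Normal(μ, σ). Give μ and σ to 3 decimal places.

μ = -61.333, σ = 14.797

For Normal(μ,σ), the p-quantile is μ + z_p·σ. Here z_{0.13} = -1.126, z_{0.79} = 0.8064.
So -78 = μ − 1.126σ and -49.4 = μ + 0.8064σ.
Subtracting: σ = (-49.4 − -78)/(0.8064 − (-1.126)) = 14.797.
Then μ = -78 − (-1.126)·14.797 = -61.333.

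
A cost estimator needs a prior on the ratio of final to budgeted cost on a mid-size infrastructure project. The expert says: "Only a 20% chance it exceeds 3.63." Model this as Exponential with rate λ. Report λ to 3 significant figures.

λ ≈ 0.443

P(T > 3.63) = e^(−λ·3.63) = 0.2, so λ = −ln(0.2)/3.63 = 0.443.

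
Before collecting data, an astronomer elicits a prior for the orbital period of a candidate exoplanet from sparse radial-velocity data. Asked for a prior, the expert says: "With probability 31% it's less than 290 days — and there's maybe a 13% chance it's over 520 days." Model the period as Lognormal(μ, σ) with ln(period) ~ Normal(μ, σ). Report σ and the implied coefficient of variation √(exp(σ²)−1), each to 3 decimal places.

If T ~ Lognormal(μ,σ) then ln T ~ Normal(μ,σ), so the p-quantile of ln T is μ + z_p·σ.
ln(290) = 5.67 and ln(520) = 6.254; z_{0.31} = -0.4959, z_{0.87} = 1.126.
σ = (6.254 − 5.67)/(1.126 − (-0.4959)) = 0.360.
μ = 5.67 − (-0.4959)·0.360 = 5.848.
CV = √(exp(σ²)−1) = √(exp(0.1296)−1) = 0.372.

σ ≈ 0.360, CV ≈ 0.372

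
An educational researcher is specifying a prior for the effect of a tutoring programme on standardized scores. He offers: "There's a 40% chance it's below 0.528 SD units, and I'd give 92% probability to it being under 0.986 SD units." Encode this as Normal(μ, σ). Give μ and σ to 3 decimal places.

μ = 0.598, σ = 0.276

For Normal(μ,σ), the p-quantile is μ + z_p·σ. Here z_{0.4} = -0.2533, z_{0.92} = 1.405.
So 0.528 = μ − 0.2533σ and 0.986 = μ + 1.405σ.
Subtracting: σ = (0.986 − 0.528)/(1.405 − (-0.2533)) = 0.276.
Then μ = 0.528 − (-0.2533)·0.276 = 0.598.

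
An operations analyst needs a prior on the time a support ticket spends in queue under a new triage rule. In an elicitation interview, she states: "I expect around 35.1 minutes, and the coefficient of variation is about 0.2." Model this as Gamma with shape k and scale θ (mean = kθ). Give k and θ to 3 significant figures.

k ≈ 25, θ ≈ 1.4

For Gamma(k, scale θ): mean = kθ, variance = kθ², so CV = 1/√k.
CV = 0.2, hence k = 1/CV² = 25.
Then θ = mean/k = 35.1/25 = 1.4.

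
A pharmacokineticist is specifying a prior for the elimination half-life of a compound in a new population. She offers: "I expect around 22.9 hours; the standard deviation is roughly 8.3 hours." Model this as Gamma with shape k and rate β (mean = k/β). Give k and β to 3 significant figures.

For Gamma(k, rate β): mean = k/β, variance = k/β², so CV = 1/√k.
CV = SD/mean = 8.3/22.9 = 0.3624, hence k = 1/CV² = 7.61.
Then β = k/mean = 7.61/22.9 = 0.332.

k ≈ 7.61, β ≈ 0.332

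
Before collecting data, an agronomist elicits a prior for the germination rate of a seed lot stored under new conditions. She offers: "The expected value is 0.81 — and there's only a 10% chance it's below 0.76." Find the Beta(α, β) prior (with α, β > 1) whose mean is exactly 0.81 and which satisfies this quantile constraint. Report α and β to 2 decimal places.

α ≈ 85.37, β ≈ 20.02

With mean 0.81 fixed, write α = 0.81s, β = 0.19s where s = α+β.
Need P(θ < 0.76) = 0.1 under Beta(0.81s, 0.19s). Normal approximation: (q−m)/√(m(1−m)/s) ≈ z_{0.1} = -1.28, so s ≈ 0.81·0.19·(-1.28)²/(0.76−0.81)² = 101.1.
At s = 101.1: P(θ<0.76) ≈ 0.104. Adjusting to match 0.1 gives s ≈ 105.39.
So α = 0.81·105.39 ≈ 85.37, β = 0.19·105.39 ≈ 20.02.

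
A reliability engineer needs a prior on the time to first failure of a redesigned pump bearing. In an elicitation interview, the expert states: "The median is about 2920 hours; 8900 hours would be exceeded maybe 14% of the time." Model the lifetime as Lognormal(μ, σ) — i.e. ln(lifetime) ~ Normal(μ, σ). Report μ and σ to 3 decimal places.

If T ~ Lognormal(μ,σ) then ln T ~ Normal(μ,σ), so the p-quantile of ln T is μ + z_p·σ.
ln(2920) = 7.979 and ln(8900) = 9.094; z_{0.5} = 0, z_{0.86} = 1.08.
σ = (9.094 − 7.979)/(1.08 − (0)) = 1.032.
μ = 7.979 − (0)·1.032 = 7.979.

μ ≈ 7.979, σ ≈ 1.032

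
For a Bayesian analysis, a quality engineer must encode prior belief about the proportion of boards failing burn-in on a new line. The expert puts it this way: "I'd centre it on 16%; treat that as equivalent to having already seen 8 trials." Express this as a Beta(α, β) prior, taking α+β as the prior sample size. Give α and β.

Under the effective-sample-size interpretation, Beta(α, β) has prior mean α/(α+β) and prior sample size α+β.
So α+β = 8 and α/(α+β) = 0.16, giving α = 0.16·8 = 1.28 and β = 8 − 1.28 = 6.72.

α = 1.28, β = 6.72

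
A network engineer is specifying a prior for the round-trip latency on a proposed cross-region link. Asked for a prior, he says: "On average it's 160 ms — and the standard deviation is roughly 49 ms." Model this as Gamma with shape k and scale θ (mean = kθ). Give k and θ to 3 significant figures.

k ≈ 10.7, θ ≈ 15

For Gamma(k, scale θ): mean = kθ, variance = kθ², so CV = 1/√k.
CV = SD/mean = 49/160 = 0.3063, hence k = 1/CV² = 10.7.
Then θ = mean/k = 160/10.7 = 15.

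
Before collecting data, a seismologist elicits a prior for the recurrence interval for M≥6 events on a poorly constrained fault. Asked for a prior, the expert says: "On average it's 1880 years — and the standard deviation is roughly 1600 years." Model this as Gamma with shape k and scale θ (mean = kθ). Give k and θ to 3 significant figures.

k ≈ 1.38, θ ≈ 1360

For Gamma(k, scale θ): mean = kθ, variance = kθ², so CV = 1/√k.
CV = SD/mean = 1600/1880 = 0.8511, hence k = 1/CV² = 1.38.
Then θ = mean/k = 1880/1.38 = 1360.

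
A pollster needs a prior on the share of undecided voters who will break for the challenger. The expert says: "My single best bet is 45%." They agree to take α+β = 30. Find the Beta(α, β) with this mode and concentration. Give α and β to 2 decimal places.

α = 13.60, β = 16.40

For α,β > 1 the Beta mode is (α−1)/(α+β−2). With α+β = 30, the mode is (α−1)/28.
Set (α−1)/28 = 0.45 → α = 1 + 0.45·28 = 13.60.
β = 30 − α = 16.40.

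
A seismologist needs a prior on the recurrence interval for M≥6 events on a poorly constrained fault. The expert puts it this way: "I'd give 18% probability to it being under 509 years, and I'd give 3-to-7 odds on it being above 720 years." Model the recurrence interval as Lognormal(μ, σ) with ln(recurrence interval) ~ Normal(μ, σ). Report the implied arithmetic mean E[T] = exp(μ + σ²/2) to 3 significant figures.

E[T] ≈ 653 years

If T ~ Lognormal(μ,σ) then ln T ~ Normal(μ,σ), so the p-quantile of ln T is μ + z_p·σ.
ln(509) = 6.232 and ln(720) = 6.579; z_{0.18} = -0.9154, z_{0.7} = 0.5244.
σ = (6.579 − 6.232)/(0.5244 − (-0.9154)) = 0.241.
μ = 6.232 − (-0.9154)·0.241 = 6.453.
E[T] = exp(μ + σ²/2) = exp(6.453 + 0.0290) = 653 years.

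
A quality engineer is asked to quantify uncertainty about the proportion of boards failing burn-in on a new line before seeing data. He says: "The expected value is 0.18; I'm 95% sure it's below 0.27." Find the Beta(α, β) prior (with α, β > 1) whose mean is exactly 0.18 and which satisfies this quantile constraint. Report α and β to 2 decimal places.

α ≈ 10.05, β ≈ 45.77

With mean 0.18 fixed, write α = 0.18s, β = 0.82s where s = α+β.
Need P(θ < 0.27) = 0.95 under Beta(0.18s, 0.82s). Normal approximation: (q−m)/√(m(1−m)/s) ≈ z_{0.95} = 1.64, so s ≈ 0.18·0.82·(1.64)²/(0.27−0.18)² = 49.3.
At s = 49.3: P(θ<0.27) ≈ 0.940. Adjusting to match 0.95 gives s ≈ 55.82.
So α = 0.18·55.82 ≈ 10.05, β = 0.82·55.82 ≈ 45.77.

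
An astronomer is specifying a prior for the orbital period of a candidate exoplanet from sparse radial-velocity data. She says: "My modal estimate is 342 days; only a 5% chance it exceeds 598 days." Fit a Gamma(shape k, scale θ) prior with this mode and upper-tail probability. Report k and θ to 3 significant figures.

Gamma(k,θ) with k>1 has mode (k−1)θ, so θ = 342/(k−1).
Need P(X < 598) = 0.95 with θ tied to k this way. Start at k = 2, θ = 342: P(X<598) ≈ 0.522.
Too low — raise k to concentrate. Iterating converges to k ≈ 9.93.
Then θ = 342/(9.93−1) ≈ 38.3.

k ≈ 9.93, θ ≈ 38.3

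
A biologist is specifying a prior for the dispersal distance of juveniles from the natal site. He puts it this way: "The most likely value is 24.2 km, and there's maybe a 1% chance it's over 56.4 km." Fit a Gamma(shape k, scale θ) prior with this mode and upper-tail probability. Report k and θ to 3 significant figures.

k ≈ 7.66, θ ≈ 3.64

Gamma(k,θ) with k>1 has mode (k−1)θ, so θ = 24.2/(k−1).
Need P(X < 56.4) = 0.99 with θ tied to k this way. Start at k = 2, θ = 24.2: P(X<56.4) ≈ 0.676.
Too low — raise k to concentrate. Iterating converges to k ≈ 7.66.
Then θ = 24.2/(7.66−1) ≈ 3.64.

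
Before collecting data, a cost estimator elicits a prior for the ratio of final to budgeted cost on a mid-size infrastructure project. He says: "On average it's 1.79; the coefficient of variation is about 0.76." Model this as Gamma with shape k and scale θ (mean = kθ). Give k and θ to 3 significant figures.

For Gamma(k, scale θ): mean = kθ, variance = kθ², so CV = 1/√k.
CV = 0.76, hence k = 1/CV² = 1.73.
Then θ = mean/k = 1.79/1.73 = 1.03.

k ≈ 1.73, θ ≈ 1.03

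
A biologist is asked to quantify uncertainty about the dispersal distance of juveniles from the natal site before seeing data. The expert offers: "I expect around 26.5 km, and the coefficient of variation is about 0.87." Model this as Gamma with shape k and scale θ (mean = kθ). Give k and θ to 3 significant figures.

For Gamma(k, scale θ): mean = kθ, variance = kθ², so CV = 1/√k.
CV = 0.87, hence k = 1/CV² = 1.32.
Then θ = mean/k = 26.5/1.32 = 20.1.

k ≈ 1.32, θ ≈ 20.1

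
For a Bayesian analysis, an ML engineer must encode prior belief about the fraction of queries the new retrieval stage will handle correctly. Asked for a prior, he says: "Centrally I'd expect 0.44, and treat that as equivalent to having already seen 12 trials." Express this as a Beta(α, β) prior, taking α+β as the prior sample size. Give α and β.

α = 5.28, β = 6.72

Under the effective-sample-size interpretation, Beta(α, β) has prior mean α/(α+β) and prior sample size α+β.
So α+β = 12 and α/(α+β) = 0.44, giving α = 0.44·12 = 5.28 and β = 12 − 5.28 = 6.72.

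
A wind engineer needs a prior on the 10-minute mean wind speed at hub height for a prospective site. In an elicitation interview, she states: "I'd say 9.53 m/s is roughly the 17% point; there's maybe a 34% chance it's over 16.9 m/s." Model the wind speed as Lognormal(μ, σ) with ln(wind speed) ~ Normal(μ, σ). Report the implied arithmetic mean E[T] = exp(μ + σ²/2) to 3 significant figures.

If T ~ Lognormal(μ,σ) then ln T ~ Normal(μ,σ), so the p-quantile of ln T is μ + z_p·σ.
ln(9.53) = 2.254 and ln(16.9) = 2.827; z_{0.17} = -0.9542, z_{0.66} = 0.4125.
σ = (2.827 − 2.254)/(0.4125 − (-0.9542)) = 0.419.
μ = 2.254 − (-0.9542)·0.419 = 2.654.
E[T] = exp(μ + σ²/2) = exp(2.654 + 0.0879) = 15.5 m/s.

E[T] ≈ 15.5 m/s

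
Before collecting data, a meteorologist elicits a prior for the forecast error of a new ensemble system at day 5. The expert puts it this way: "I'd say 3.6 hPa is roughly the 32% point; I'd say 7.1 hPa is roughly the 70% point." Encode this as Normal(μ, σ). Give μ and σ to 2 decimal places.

μ = 5.25, σ = 3.53

The p-quantile of Normal(μ,σ) is μ + z_p·σ, with z_{0.32} = -0.4677 and z_{0.7} = 0.5244.
Eliminate σ: μ = (z₂·x₁ − z₁·x₂)/(z₂ − z₁) = (0.5244·3.6 − (-0.4677)·7.1)/0.9921 = 5.25.
Then σ = (x₂ − x₁)/(z₂ − z₁) = (7.1 − 3.6)/0.9921 = 3.53.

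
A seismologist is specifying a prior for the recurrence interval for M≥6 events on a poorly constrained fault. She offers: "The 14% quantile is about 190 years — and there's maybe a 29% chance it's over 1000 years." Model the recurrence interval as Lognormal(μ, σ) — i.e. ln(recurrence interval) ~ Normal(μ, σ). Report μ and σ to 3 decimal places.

μ ≈ 6.345, σ ≈ 1.017

If T ~ Lognormal(μ,σ) then ln T ~ Normal(μ,σ), so the p-quantile of ln T is μ + z_p·σ.
ln(190) = 5.247 and ln(1000) = 6.908; z_{0.14} = -1.08, z_{0.71} = 0.5534.
σ = (6.908 − 5.247)/(0.5534 − (-1.08)) = 1.017.
μ = 5.247 − (-1.08)·1.017 = 6.345.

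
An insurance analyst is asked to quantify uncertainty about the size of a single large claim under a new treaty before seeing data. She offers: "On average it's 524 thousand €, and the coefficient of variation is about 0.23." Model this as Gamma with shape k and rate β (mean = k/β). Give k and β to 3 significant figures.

k ≈ 18.9, β ≈ 0.0361

For Gamma(k, rate β): mean = k/β, variance = k/β², so CV = 1/√k.
CV = 0.23, hence k = 1/CV² = 18.9.
Then β = k/mean = 18.9/524 = 0.0361.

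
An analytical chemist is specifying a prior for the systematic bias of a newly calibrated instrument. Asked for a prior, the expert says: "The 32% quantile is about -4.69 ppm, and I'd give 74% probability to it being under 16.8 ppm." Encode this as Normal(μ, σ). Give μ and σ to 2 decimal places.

The p-quantile of Normal(μ,σ) is μ + z_p·σ, with z_{0.32} = -0.4677 and z_{0.74} = 0.6433.
Eliminate σ: μ = (z₂·x₁ − z₁·x₂)/(z₂ − z₁) = (0.6433·-4.69 − (-0.4677)·16.8)/1.111 = 4.36.
Then σ = (x₂ − x₁)/(z₂ − z₁) = (16.8 − -4.69)/1.111 = 19.34.

μ = 4.36, σ = 19.34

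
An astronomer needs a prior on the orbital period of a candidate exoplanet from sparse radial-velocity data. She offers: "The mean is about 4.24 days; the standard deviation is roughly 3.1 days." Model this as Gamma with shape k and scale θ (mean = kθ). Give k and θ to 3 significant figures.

For Gamma(k, scale θ): mean = kθ, variance = kθ², so CV = 1/√k.
CV = SD/mean = 3.1/4.24 = 0.7311, hence k = 1/CV² = 1.87.
Then θ = mean/k = 4.24/1.87 = 2.27.

k ≈ 1.87, θ ≈ 2.27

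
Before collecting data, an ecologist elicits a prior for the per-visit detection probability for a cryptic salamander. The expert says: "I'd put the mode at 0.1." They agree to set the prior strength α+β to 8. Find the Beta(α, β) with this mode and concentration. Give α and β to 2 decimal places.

For α,β > 1 the Beta mode is (α−1)/(α+β−2). With α+β = 8, the mode is (α−1)/6.
Set (α−1)/6 = 0.1 → α = 1 + 0.1·6 = 1.60.
β = 8 − α = 6.40.

α = 1.60, β = 6.40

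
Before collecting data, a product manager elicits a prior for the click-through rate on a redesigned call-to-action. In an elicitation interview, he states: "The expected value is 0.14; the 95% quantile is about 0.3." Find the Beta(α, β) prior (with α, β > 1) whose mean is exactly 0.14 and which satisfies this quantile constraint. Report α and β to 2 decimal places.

α ≈ 2.25, β ≈ 13.84

With mean 0.14 fixed, write α = 0.14s, β = 0.86s where s = α+β.
Need P(θ < 0.3) = 0.95 under Beta(0.14s, 0.86s). Normal approximation: (q−m)/√(m(1−m)/s) ≈ z_{0.95} = 1.64, so s ≈ 0.14·0.86·(1.64)²/(0.3−0.14)² = 12.7.
At s = 12.7: P(θ<0.3) ≈ 0.933. Adjusting to match 0.95 gives s ≈ 16.09.
So α = 0.14·16.09 ≈ 2.25, β = 0.86·16.09 ≈ 13.84.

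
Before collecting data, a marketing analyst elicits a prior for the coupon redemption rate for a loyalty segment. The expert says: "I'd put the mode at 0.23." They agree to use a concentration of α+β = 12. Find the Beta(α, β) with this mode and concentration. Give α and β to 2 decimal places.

α = 3.30, β = 8.70

For α,β > 1 the Beta mode is (α−1)/(α+β−2). With α+β = 12, the mode is (α−1)/10.
Set (α−1)/10 = 0.23 → α = 1 + 0.23·10 = 3.30.
β = 12 − α = 8.70.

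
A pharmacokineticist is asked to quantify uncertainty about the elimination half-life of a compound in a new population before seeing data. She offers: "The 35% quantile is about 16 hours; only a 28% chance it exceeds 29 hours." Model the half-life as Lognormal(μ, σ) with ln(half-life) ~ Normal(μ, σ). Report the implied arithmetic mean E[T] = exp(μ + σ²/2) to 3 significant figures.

E[T] ≈ 24.5 hours

If T ~ Lognormal(μ,σ) then ln T ~ Normal(μ,σ), so the p-quantile of ln T is μ + z_p·σ.
ln(16) = 2.773 and ln(29) = 3.367; z_{0.35} = -0.3853, z_{0.72} = 0.5828.
σ = (3.367 − 2.773)/(0.5828 − (-0.3853)) = 0.614.
μ = 2.773 − (-0.3853)·0.614 = 3.009.
E[T] = exp(μ + σ²/2) = exp(3.009 + 0.1887) = 24.5 hours.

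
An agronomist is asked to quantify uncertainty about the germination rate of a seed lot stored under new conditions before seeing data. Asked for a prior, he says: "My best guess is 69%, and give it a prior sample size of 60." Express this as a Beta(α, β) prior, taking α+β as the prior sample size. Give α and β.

Under the effective-sample-size interpretation, Beta(α, β) has prior mean α/(α+β) and prior sample size α+β.
So α+β = 60 and α/(α+β) = 0.69, giving α = 0.69·60 = 41.4 and β = 60 − 41.4 = 18.6.

α = 41.4, β = 18.6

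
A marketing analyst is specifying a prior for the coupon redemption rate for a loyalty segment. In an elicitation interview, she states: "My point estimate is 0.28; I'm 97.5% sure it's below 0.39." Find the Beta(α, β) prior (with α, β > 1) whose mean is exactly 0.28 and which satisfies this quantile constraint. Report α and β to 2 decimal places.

With mean 0.28 fixed, write α = 0.28s, β = 0.72s where s = α+β.
Need P(θ < 0.39) = 0.975 under Beta(0.28s, 0.72s). Normal approximation: (q−m)/√(m(1−m)/s) ≈ z_{0.975} = 1.96, so s ≈ 0.28·0.72·(1.96)²/(0.39−0.28)² = 64.0.
At s = 64.0: P(θ<0.39) ≈ 0.970. Adjusting to match 0.975 gives s ≈ 69.93.
So α = 0.28·69.93 ≈ 19.58, β = 0.72·69.93 ≈ 50.35.

α ≈ 19.58, β ≈ 50.35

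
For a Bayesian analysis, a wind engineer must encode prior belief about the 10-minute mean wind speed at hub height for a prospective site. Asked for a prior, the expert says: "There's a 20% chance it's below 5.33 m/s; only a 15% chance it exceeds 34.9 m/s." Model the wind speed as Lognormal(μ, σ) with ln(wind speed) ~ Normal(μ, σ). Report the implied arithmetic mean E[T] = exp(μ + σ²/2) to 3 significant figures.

If T ~ Lognormal(μ,σ) then ln T ~ Normal(μ,σ), so the p-quantile of ln T is μ + z_p·σ.
ln(5.33) = 1.673 and ln(34.9) = 3.552; z_{0.2} = -0.8416, z_{0.85} = 1.036.
σ = (3.552 − 1.673)/(1.036 − (-0.8416)) = 1.001.
μ = 1.673 − (-0.8416)·1.001 = 2.515.
E[T] = exp(μ + σ²/2) = exp(2.515 + 0.5006) = 20.4 m/s.

E[T] ≈ 20.4 m/s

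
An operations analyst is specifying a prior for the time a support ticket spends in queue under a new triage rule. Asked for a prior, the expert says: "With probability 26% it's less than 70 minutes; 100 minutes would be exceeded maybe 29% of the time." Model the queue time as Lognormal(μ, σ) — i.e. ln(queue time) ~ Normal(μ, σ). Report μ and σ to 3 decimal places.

If T ~ Lognormal(μ,σ) then ln T ~ Normal(μ,σ), so the p-quantile of ln T is μ + z_p·σ.
ln(70) = 4.248 and ln(100) = 4.605; z_{0.26} = -0.6433, z_{0.71} = 0.5534.
σ = (4.605 − 4.248)/(0.5534 − (-0.6433)) = 0.298.
μ = 4.248 − (-0.6433)·0.298 = 4.440.

μ ≈ 4.440, σ ≈ 0.298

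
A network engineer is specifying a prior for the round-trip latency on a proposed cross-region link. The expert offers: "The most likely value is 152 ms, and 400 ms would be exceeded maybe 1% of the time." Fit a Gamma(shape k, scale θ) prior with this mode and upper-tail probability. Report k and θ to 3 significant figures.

Gamma(k,θ) with k>1 has mode (k−1)θ, so θ = 152/(k−1).
Need P(X < 400) = 0.99 with θ tied to k this way. Start at k = 2, θ = 152: P(X<400) ≈ 0.739.
Too low — raise k to concentrate. Iterating converges to k ≈ 5.96.
Then θ = 152/(5.96−1) ≈ 30.7.

k ≈ 5.96, θ ≈ 30.7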